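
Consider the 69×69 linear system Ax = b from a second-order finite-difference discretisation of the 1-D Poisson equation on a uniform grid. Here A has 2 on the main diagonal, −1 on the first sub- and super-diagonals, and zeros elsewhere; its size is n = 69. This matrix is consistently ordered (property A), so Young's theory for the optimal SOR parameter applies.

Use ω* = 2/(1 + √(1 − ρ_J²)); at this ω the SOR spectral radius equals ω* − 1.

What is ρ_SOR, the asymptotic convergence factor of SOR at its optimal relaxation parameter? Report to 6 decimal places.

ρ_SOR = 0.914123

spectrum of D⁻¹(L+U) = {cos(kπ/70) : 1≤k≤69}; ρ_J = cos(π/70) = 0.998993.
√(1 − cos²(π/70)) = sin(π/70) ≈ 0.0448648.
ω* = 2 / (1 + 0.0448648) = 2 / 1.0448648 ≈ 1.914123.
ρ_SOR = ω* − 1 ≈ 0.914123.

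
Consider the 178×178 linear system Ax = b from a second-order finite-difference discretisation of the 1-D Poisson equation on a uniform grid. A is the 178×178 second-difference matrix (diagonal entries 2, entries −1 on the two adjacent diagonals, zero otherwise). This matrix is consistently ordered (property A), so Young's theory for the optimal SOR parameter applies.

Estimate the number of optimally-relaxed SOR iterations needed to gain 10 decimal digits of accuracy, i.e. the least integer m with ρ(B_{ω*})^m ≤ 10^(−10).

m = 656

B_J for the 178×178 system has eigenvalues cos(kπ/179); ρ_J = cos(π/179) = 0.9998460.
√(1−ρ_J²) = |sin(π/179)| = 0.0175499
So ω* = 2/1.0175499 = 1.9655056 (Young).
ρ_SOR = ω* − 1 = 1.9655056 − 1 = 0.9655056.
(0.9655056)^m ≤ 10^{−10}  ⇒  m·ln(0.9655056) ≤ −10·ln10  ⇒  m ≥ 655.945  ⇒  m = 656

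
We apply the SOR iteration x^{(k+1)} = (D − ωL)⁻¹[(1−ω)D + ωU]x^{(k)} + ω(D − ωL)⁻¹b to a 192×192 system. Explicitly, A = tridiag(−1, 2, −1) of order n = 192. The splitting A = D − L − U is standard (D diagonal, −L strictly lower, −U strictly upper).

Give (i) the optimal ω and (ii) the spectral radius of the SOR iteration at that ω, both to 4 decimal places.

ρ_J = max_k |cos(kπ/193)| = cos(π/193) = 0.9999
root = sin(π/193) = 0.01628  (since 1−cos² = sin²).
[ω*] 2 ÷ (1 + 0.01628) = 2 ÷ 1.01628 = 1.9680.
ρ_SOR = ω* − 1 = 1.9680 − 1 = 0.9680.

ω* = 1.9680, ρ_SOR = 0.9680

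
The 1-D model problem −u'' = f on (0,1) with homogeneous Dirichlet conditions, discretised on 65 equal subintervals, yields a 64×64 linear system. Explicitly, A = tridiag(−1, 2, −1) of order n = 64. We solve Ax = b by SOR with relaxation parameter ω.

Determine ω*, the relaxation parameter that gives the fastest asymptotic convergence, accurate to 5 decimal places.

ω* = 1.90783

B_J for the 64×64 system has eigenvalues cos(kπ/65); ρ_J = cos(π/65) = 0.99883.
root = sin(π/65) = 0.048313  (since 1−cos² = sin²).
Then 2/(1+√(1−ρ_J²)) = 2/(1+0.048313); ω* = 2/1.048313 = 1.90783.
and ρ(B_{ω*}) = 1.90783 − 1 = 0.90783.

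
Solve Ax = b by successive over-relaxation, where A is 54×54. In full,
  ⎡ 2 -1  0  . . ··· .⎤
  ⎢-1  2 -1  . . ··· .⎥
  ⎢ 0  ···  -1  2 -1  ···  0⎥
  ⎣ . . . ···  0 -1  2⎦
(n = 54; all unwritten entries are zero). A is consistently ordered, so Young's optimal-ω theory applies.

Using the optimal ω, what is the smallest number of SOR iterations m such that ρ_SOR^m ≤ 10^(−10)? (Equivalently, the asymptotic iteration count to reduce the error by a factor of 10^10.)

B_J for the 54×54 system has eigenvalues cos(kπ/55); ρ_J = cos(π/55) = 0.9983691.
root = sin(π/55) = 0.0570888  (since 1−cos² = sin²).
[ω*] 2 ÷ (1 + 0.0570888) = 2 ÷ 1.0570888 = 1.8919886.
ρ_SOR = ω* − 1 = 1.8919886 − 1 = 0.8919886.
10·ln10 = 23.0259; −ln(0.8919886) = 0.114302; m = ⌈23.0259/0.114302⌉ = ⌈201.448⌉ = 202.

m = 202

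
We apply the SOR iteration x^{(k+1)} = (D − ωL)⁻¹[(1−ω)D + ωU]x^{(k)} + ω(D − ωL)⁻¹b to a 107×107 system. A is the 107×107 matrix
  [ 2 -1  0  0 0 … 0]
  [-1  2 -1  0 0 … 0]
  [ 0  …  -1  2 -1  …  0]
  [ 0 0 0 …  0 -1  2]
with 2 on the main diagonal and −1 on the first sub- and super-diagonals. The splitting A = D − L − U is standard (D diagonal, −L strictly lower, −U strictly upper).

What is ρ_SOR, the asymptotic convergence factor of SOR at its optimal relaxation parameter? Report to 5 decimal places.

n=107: λ(B_J) = 1 − λ(A)/2 = cos(kπ/108); k=1 gives ρ_J = 0.99958.
root = sin(π/108) = 0.029085  (since 1−cos² = sin²).
So ω* = 2/1.029085 = 1.94347 (Young).
ρ_SOR = ω* − 1 ≈ 0.94347.

ρ_SOR = 0.94347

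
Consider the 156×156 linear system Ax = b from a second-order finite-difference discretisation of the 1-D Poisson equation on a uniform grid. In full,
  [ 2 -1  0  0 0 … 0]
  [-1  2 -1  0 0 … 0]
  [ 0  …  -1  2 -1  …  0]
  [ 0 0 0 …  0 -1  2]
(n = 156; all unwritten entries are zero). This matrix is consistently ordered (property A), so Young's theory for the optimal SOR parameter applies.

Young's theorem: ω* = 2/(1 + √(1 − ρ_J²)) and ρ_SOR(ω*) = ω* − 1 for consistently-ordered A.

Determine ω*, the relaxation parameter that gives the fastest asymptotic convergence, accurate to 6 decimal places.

With n=156, ρ(Jacobi) = cos(π/157) = 0.999800.
1 − cos²(π/157) = sin²(π/157) ⇒ √(1−ρ_J²) = sin(π/157) = 0.0200088.
[ω*] 2 ÷ (1 + 0.0200088) = 2 ÷ 1.0200088 = 1.960767.
[ρ_SOR] ω* − 1 = 0.960767.

ω* = 1.960767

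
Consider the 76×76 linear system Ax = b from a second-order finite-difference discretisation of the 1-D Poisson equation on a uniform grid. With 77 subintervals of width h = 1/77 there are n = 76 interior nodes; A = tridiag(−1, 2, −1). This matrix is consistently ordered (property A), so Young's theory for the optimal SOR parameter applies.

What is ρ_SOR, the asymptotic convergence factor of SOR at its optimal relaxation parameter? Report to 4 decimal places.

ρ_SOR = 0.9216

B_J for the 76×76 system has eigenvalues cos(kπ/77); ρ_J = cos(π/77) = 0.9992.
√(1−ρ_J²) = |sin(π/77)| = 0.04079
Young: ω* = 2/(1+√(1−ρ_J²)) = 2/(1+0.04079) = 2/1.04079 = 1.9216.
ρ(B_{ω*}) = ω*−1 = 0.9216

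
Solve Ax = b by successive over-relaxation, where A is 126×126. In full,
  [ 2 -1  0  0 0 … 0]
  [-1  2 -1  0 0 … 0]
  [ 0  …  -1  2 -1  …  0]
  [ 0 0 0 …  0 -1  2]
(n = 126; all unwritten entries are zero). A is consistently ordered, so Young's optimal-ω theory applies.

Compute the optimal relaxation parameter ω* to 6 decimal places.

ω* = 1.951725

spectrum of D⁻¹(L+U) = {cos(kπ/127) : 1≤k≤126}; ρ_J = cos(π/127) = 0.999694.
√(1−ρ_J²) = |sin(π/127)| = 0.0247344
[ω*] 2 ÷ (1 + 0.0247344) = 2 ÷ 1.0247344 = 1.951725.
ρ_SOR = ω* − 1 ≈ 0.951725.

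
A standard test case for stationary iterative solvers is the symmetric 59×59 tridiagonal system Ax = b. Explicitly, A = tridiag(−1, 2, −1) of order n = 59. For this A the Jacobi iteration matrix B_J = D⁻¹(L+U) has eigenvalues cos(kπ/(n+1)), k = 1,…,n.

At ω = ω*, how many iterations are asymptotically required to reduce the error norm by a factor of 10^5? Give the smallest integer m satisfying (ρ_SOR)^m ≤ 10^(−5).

[ρ_J] n=59: ρ(B_J) = cos(π/(n+1)) = cos(π/60) = 0.9986295.
root = sin(π/60) = 0.0523360  (since 1−cos² = sin²).
[ω*] 2 ÷ (1 + 0.0523360) = 2 ÷ 1.0523360 = 1.9005337.
Hence ρ(B_{ω*}) = 1.9005337 − 1 = 0.9005337.
(0.9005337)^m ≤ 10^{−5}  ⇒  m·ln(0.9005337) ≤ −5·ln10  ⇒  m ≥ 109.889  ⇒  m = 110

m = 110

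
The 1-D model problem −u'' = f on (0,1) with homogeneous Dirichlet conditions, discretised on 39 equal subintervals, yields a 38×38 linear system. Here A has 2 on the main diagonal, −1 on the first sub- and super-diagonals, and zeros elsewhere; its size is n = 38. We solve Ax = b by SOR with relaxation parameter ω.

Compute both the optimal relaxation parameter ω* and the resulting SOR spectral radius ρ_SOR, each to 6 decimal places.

With n=38, ρ(Jacobi) = cos(π/39) = 0.996757.
√(1 − cos²(π/39)) = sin(π/39) ≈ 0.0804666.
So ω* = 2/1.0804666 = 1.851052 (Young).
[ρ_SOR] ω* − 1 = 0.851052.

ω* = 1.851052, ρ_SOR = 0.851052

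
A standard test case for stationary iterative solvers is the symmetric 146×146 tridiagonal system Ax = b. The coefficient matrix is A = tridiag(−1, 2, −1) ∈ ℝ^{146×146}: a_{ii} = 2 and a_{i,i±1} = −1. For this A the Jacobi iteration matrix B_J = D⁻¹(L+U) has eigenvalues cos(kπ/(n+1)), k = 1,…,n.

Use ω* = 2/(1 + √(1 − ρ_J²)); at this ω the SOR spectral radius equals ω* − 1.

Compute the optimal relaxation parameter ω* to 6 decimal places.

ω* = 1.958155

B_J for the 146×146 system has eigenvalues cos(kπ/147); ρ_J = cos(π/147) = 0.999772.
√(1 − cos²(π/147)) = sin(π/147) ≈ 0.0213698.
ω* = 2 / (1 + 0.0213698) = 2 / 1.0213698 ≈ 1.958155.
ρ_SOR = ω* − 1 = 1.958155 − 1 = 0.958155.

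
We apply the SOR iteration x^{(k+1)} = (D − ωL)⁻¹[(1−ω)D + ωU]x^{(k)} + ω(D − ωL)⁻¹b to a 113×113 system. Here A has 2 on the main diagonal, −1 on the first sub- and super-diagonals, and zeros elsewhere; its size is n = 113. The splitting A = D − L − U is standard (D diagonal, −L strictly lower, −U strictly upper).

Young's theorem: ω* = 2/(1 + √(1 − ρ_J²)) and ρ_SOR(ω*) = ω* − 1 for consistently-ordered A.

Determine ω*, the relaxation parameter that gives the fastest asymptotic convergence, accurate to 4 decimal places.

[ρ_J] n=113: ρ(B_J) = cos(π/(n+1)) = cos(π/114) = 0.9996.
√(1−ρ_J²) = |sin(π/114)| = 0.02755
ω* = 2/(1 + 0.02755) = 2/1.02755 = 1.9464.
ρ_SOR = ω* − 1 ≈ 0.9464.

ω* = 1.9464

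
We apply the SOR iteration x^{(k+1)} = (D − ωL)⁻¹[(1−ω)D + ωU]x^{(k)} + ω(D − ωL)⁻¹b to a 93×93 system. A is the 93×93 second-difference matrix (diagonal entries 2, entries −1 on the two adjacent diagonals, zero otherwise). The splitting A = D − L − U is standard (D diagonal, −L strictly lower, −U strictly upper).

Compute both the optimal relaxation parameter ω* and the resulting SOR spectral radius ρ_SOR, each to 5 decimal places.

ω* = 1.93533, ρ_SOR = 0.93533

n=93: λ(B_J) = 1 − λ(A)/2 = cos(kπ/94); k=1 gives ρ_J = 0.99944.
1 − cos²(π/94) = sin²(π/94) ⇒ √(1−ρ_J²) = sin(π/94) = 0.033415.
[ω*] 2 ÷ (1 + 0.033415) = 2 ÷ 1.033415 = 1.93533.
ρ(B_{ω*}) = ω*−1 = 0.93533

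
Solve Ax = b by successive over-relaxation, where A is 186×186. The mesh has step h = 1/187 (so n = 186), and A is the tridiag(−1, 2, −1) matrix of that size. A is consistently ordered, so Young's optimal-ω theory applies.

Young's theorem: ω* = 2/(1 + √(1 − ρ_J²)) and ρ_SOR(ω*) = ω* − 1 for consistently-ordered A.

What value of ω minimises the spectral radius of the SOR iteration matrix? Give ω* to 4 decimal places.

ω* = 1.9670

n=186: λ(B_J) = 1 − λ(A)/2 = cos(kπ/187); k=1 gives ρ_J = 0.9999.
√(1 − cos²(π/187)) = sin(π/187) ≈ 0.01680.
So ω* = 2/1.01680 = 1.9670 (Young).
Hence ρ(B_{ω*}) = 1.9670 − 1 = 0.9670.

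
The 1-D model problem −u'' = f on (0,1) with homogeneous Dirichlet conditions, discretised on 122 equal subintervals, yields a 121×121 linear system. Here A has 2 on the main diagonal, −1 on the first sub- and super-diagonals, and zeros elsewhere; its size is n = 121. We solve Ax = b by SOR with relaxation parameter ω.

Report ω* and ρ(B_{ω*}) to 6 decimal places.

ω* = 1.949797, ρ_SOR = 0.949797

With n=121, ρ(Jacobi) = cos(π/122) = 0.999668.
root = sin(π/122) = 0.0257479  (since 1−cos² = sin²).
So ω* = 2/1.0257479 = 1.949797 (Young).
ρ_SOR = ω* − 1 ≈ 0.949797.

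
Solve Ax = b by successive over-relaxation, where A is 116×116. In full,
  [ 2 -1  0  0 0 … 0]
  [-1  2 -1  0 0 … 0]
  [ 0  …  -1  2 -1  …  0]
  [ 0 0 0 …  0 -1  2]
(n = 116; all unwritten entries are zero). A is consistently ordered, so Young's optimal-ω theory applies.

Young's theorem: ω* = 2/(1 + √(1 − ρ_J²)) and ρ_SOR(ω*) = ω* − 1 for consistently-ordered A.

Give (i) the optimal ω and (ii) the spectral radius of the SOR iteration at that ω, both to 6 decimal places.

ω* = 1.947708, ρ_SOR = 0.947708

With n=116, ρ(Jacobi) = cos(π/117) = 0.999640.
√(1−ρ_J²) = |sin(π/117)| = 0.0268480
Then 2/(1+√(1−ρ_J²)) = 2/(1+0.0268480); ω* = 2/1.0268480 = 1.947708.
[ρ_SOR] ω* − 1 = 0.947708.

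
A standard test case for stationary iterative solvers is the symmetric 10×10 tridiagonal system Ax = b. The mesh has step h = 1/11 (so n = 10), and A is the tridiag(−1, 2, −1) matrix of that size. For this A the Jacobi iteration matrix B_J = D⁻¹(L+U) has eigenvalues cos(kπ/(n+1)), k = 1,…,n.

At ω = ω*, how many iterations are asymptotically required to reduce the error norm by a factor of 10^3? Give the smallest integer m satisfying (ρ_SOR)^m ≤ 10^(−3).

m = 12

½·tridiag(1,0,1) at n=10: λ_k = cos(kπ/11); max |λ| at k=1 ⇒ ρ_J = cos(π/11) ≈ 0.9594930.
1 − cos²(π/11) = sin²(π/11) ⇒ √(1−ρ_J²) = sin(π/11) = 0.2817326.
Then 2/(1+√(1−ρ_J²)) = 2/(1+0.2817326); ω* = 2/1.2817326 = 1.5603879.
[ρ_SOR] ω* − 1 = 0.5603879.
m ≥ 3·ln10 / (−ln 0.5603879) = 11.928; smallest integer m = 12.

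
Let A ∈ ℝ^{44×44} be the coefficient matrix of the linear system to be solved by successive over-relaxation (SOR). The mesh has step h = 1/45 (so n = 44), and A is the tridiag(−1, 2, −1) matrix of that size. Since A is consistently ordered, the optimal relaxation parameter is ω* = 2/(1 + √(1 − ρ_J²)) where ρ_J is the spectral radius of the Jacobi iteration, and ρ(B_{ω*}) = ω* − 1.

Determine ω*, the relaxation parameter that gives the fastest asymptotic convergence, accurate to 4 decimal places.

ω* = 1.8696

spectrum of D⁻¹(L+U) = {cos(kπ/45) : 1≤k≤44}; ρ_J = cos(π/45) = 0.9976.
√(1 − cos²(π/45)) = sin(π/45) ≈ 0.06976.
Then 2/(1+√(1−ρ_J²)) = 2/(1+0.06976); ω* = 2/1.06976 = 1.8696.
ρ_SOR = ω* − 1 ≈ 0.8696.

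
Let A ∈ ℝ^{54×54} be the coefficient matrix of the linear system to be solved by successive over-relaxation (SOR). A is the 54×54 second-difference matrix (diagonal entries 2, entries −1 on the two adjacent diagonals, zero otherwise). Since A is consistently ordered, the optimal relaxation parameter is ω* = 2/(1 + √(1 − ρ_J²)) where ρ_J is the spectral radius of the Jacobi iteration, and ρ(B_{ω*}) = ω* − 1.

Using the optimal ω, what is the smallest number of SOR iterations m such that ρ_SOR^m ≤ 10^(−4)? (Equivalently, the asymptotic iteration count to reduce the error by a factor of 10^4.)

spectrum of D⁻¹(L+U) = {cos(kπ/55) : 1≤k≤54}; ρ_J = cos(π/55) = 0.9983691.
root = sin(π/55) = 0.0570888  (since 1−cos² = sin²).
Young: ω* = 2/(1+√(1−ρ_J²)) = 2/(1+0.0570888) = 2/1.0570888 = 1.8919886.
At ω = 1.8919886 every |λ(B_ω)| = ω−1, so ρ_SOR = 0.8919886.
ρ_SOR^m ≤ 10^(−4) ⇔ m ≥ 4·ln10/(−ln 0.8919886) = 9.21034/0.114302 = 80.579; m = ⌈80.579⌉ = 81.

m = 81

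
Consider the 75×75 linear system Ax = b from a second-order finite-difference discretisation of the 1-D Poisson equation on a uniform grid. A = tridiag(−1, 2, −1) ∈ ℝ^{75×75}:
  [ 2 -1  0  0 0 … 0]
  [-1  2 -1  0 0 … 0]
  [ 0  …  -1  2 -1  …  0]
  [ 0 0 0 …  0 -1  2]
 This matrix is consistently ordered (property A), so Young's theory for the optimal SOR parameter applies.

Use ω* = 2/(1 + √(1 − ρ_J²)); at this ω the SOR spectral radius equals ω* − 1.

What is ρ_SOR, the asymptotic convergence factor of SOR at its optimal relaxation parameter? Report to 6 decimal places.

n=75: λ(B_J) = 1 − λ(A)/2 = cos(kπ/76); k=1 gives ρ_J = 0.999146.
√(1 − cos²(π/76)) = sin(π/76) ≈ 0.0413250.
Then 2/(1+√(1−ρ_J²)) = 2/(1+0.0413250); ω* = 2/1.0413250 = 1.920630.
At ω = 1.920630 every |λ(B_ω)| = ω−1, so ρ_SOR = 0.920630.

ρ_SOR = 0.920630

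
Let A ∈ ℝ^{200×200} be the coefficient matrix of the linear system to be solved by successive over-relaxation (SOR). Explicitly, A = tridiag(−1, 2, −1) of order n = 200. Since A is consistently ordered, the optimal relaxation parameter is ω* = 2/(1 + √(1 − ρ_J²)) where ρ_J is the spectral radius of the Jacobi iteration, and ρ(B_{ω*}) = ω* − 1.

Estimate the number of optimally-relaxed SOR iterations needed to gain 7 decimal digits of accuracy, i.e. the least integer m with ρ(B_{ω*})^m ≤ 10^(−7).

½·tridiag(1,0,1) at n=200: λ_k = cos(kπ/201); max |λ| at k=1 ⇒ ρ_J = cos(π/201) ≈ 0.9998779.
√(1 − cos²(π/201)) = sin(π/201) ≈ 0.0156292.
Young: ω* = 2/(1+√(1−ρ_J²)) = 2/(1+0.0156292) = 2/1.0156292 = 1.9692226.
[ρ_SOR] ω* − 1 = 0.9692226.
7·ln10 = 16.1181; −ln(0.9692226) = 0.031261; m = ⌈16.1181/0.031261⌉ = ⌈515.598⌉ = 516.

m = 516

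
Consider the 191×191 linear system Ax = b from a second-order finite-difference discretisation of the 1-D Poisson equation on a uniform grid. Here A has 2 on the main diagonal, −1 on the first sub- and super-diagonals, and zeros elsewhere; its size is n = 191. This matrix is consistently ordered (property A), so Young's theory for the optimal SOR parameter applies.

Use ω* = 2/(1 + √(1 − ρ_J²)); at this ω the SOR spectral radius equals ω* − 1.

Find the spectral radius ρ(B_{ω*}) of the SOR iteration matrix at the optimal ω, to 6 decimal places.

ρ_SOR = 0.967803

[ρ_J] n=191: ρ(B_J) = cos(π/(n+1)) = cos(π/192) = 0.999866.
root = sin(π/192) = 0.0163617  (since 1−cos² = sin²).
ω* = 2 / (1 + 0.0163617) = 2 / 1.0163617 ≈ 1.967803.
Hence ρ(B_{ω*}) = 1.967803 − 1 = 0.967803.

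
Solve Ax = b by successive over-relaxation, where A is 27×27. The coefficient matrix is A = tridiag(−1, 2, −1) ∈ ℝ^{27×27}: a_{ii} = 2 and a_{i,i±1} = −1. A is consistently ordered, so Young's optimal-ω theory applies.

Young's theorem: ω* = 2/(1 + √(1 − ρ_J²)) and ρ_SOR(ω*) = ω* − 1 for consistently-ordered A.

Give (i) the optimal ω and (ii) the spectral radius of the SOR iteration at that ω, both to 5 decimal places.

spectrum of D⁻¹(L+U) = {cos(kπ/28) : 1≤k≤27}; ρ_J = cos(π/28) = 0.99371.
√(1−ρ_J²) simplifies to sin(π/28) = 0.111964.
ω* = 2/(1 + 0.111964) = 2/1.111964 = 1.79862.
[ρ_SOR] ω* − 1 = 0.79862.

ω* = 1.79862, ρ_SOR = 0.79862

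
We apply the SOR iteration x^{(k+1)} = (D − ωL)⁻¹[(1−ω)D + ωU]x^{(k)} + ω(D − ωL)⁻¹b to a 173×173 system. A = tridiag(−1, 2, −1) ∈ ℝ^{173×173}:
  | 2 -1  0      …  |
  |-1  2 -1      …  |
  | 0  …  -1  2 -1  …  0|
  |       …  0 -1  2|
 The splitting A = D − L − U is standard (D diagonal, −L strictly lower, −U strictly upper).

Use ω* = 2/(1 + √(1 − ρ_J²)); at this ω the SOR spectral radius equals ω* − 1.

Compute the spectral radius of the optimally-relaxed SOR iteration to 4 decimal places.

ρ_SOR = 0.9645

With n=173, ρ(Jacobi) = cos(π/174) = 0.9998.
√(1−ρ_J²) = |sin(π/174)| = 0.01805
ω* = 2/(1 + 0.01805) = 2/1.01805 = 1.9645.
ρ(B_{ω*}) = ω*−1 = 0.9645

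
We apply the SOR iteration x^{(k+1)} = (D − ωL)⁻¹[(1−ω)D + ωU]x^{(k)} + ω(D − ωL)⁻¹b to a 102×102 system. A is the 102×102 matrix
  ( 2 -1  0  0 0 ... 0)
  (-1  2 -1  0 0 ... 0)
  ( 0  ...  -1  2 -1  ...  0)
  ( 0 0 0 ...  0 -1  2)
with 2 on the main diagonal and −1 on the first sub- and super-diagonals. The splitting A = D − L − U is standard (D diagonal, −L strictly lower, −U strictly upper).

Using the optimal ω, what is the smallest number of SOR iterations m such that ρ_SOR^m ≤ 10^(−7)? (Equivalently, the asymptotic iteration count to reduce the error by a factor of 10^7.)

m = 265

½·tridiag(1,0,1) at n=102: λ_k = cos(kπ/103); max |λ| at k=1 ⇒ ρ_J = cos(π/103) ≈ 0.9995349.
1 − cos²(π/103) = sin²(π/103) ⇒ √(1−ρ_J²) = sin(π/103) = 0.0304962.
[ω*] 2 ÷ (1 + 0.0304962) = 2 ÷ 1.0304962 = 1.9408126.
[ρ_SOR] ω* − 1 = 0.9408126.
m ≥ 7·ln10 / (−ln 0.9408126) = 264.182; smallest integer m = 265.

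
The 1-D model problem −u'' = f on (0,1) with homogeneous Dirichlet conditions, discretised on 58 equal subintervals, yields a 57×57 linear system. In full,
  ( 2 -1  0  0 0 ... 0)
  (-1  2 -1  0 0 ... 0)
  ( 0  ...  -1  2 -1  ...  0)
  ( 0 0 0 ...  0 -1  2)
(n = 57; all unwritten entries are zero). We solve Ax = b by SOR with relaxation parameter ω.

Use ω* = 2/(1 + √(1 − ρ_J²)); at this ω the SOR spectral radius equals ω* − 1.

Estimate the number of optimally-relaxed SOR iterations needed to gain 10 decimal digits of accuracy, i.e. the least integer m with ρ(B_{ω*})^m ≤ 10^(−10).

m = 213

spectrum of D⁻¹(L+U) = {cos(kπ/58) : 1≤k≤57}; ρ_J = cos(π/58) = 0.9985334.
√(1 − cos²(π/58)) = sin(π/58) ≈ 0.0541389.
ω* = 2 / (1 + 0.0541389) = 2 / 1.0541389 ≈ 1.8972832.
and ρ(B_{ω*}) = 1.8972832 − 1 = 0.8972832.
Need (0.8972832)^m ≤ 10^(−10): m ≥ 10·ln10/|ln 0.8972832| = 23.0259/0.108384 = 212.447 ⇒ m = 213.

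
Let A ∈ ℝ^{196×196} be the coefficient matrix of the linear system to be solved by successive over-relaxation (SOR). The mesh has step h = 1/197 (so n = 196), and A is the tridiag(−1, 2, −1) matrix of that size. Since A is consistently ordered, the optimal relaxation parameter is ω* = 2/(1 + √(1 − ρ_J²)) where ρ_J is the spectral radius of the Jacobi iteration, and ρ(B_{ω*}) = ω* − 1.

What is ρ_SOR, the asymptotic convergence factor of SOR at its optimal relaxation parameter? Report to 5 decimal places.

ρ_SOR = 0.96861

½·tridiag(1,0,1) at n=196: λ_k = cos(kπ/197); max |λ| at k=1 ⇒ ρ_J = cos(π/197) ≈ 0.99987.
√(1−ρ_J²) simplifies to sin(π/197) = 0.015946.
Then 2/(1+√(1−ρ_J²)) = 2/(1+0.015946); ω* = 2/1.015946 = 1.96861.
[ρ_SOR] ω* − 1 = 0.96861.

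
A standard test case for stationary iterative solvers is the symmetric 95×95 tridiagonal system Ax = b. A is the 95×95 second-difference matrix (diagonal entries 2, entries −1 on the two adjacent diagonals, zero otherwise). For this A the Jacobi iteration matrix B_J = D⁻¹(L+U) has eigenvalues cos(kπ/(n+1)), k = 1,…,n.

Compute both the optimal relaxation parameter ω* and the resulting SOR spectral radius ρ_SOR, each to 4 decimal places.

B_J for the 95×95 system has eigenvalues cos(kπ/96); ρ_J = cos(π/96) = 0.9995.
root = sin(π/96) = 0.03272  (since 1−cos² = sin²).
Then 2/(1+√(1−ρ_J²)) = 2/(1+0.03272); ω* = 2/1.03272 = 1.9366.
ρ(B_{ω*}) = ω*−1 = 0.9366

ω* = 1.9366, ρ_SOR = 0.9366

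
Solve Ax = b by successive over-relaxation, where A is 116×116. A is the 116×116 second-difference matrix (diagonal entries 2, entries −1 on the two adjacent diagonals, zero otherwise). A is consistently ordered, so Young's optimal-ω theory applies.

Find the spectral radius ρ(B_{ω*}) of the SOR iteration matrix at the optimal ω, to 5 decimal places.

ρ_SOR = 0.94771

½·tridiag(1,0,1) at n=116: λ_k = cos(kπ/117); max |λ| at k=1 ⇒ ρ_J = cos(π/117) ≈ 0.99964.
root = sin(π/117) = 0.026848  (since 1−cos² = sin²).
Young: ω* = 2/(1+√(1−ρ_J²)) = 2/(1+0.026848) = 2/1.026848 = 1.94771.
Hence ρ(B_{ω*}) = 1.94771 − 1 = 0.94771.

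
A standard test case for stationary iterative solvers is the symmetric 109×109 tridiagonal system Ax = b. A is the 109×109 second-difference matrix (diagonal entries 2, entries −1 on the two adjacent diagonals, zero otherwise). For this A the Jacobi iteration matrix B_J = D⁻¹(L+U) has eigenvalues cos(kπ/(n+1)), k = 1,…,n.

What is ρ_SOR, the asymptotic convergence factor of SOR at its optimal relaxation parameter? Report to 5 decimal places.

With n=109, ρ(Jacobi) = cos(π/110) = 0.99959.
√(1−ρ_J²) = |sin(π/110)| = 0.028556
Young: ω* = 2/(1+√(1−ρ_J²)) = 2/(1+0.028556) = 2/1.028556 = 1.94447.
and ρ(B_{ω*}) = 1.94447 − 1 = 0.94447.

ρ_SOR = 0.94447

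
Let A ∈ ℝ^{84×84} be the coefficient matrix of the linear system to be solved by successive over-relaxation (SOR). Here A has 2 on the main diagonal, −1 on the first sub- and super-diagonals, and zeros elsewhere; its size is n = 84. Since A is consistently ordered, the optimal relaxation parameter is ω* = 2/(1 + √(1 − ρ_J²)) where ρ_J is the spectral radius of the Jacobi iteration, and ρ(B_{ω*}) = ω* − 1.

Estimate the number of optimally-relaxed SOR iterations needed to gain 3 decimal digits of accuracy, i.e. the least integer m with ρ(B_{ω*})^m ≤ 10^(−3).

m = 94

With n=84, ρ(Jacobi) = cos(π/85) = 0.9993171.
1 − cos²(π/85) = sin²(π/85) ⇒ √(1−ρ_J²) = sin(π/85) = 0.0369515.
ω* = 2 / (1 + 0.0369515) = 2 / 1.0369515 ≈ 1.9287305.
Hence ρ(B_{ω*}) = 1.9287305 − 1 = 0.9287305.
ρ_SOR^m ≤ 10^(−3) ⇔ m ≥ 3·ln10/(−ln 0.9287305) = 6.90776/0.0739367 = 93.428; m = ⌈93.428⌉ = 94.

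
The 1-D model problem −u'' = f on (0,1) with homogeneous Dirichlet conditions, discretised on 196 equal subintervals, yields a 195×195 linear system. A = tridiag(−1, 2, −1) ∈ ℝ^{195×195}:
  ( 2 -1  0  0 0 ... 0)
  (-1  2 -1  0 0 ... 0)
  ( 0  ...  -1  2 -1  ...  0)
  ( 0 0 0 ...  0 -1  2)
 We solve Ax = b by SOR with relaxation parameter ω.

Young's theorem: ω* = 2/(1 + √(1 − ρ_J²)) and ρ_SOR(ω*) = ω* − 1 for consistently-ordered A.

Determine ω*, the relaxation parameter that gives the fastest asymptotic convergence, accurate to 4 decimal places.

B_J for the 195×195 system has eigenvalues cos(kπ/196); ρ_J = cos(π/196) = 0.9999.
√(1 − cos²(π/196)) = sin(π/196) ≈ 0.01603.
So ω* = 2/1.01603 = 1.9684 (Young).
ρ(B_{ω*}) = ω*−1 = 0.9684

ω* = 1.9684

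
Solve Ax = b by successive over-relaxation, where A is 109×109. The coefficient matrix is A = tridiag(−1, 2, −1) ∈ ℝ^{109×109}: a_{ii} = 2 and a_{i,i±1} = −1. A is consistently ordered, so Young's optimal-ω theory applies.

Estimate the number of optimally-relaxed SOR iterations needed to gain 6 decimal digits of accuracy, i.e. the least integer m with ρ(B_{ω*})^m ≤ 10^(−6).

ρ_J = max_k |cos(kπ/110)| = cos(π/110) = 0.9995922
√(1 − cos²(π/110)) = sin(π/110) ≈ 0.0285561.
So ω* = 2/1.0285561 = 1.9444734 (Young).
At ω = 1.9444734 every |λ(B_ω)| = ω−1, so ρ_SOR = 0.9444734.
Need (0.9444734)^m ≤ 10^(−6): m ≥ 6·ln10/|ln 0.9444734| = 13.8155/0.0571278 = 241.835 ⇒ m = 242.

m = 242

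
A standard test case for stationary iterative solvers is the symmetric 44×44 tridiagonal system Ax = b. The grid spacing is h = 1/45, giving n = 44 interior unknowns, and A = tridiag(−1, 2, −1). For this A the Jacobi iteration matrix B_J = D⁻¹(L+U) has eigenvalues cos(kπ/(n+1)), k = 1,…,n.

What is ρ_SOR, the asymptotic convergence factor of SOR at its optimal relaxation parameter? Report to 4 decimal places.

ρ_J = max_k |cos(kπ/45)| = cos(π/45) = 0.9976
√(1−ρ_J²) = |sin(π/45)| = 0.06976
So ω* = 2/1.06976 = 1.8696 (Young).
At ω = 1.8696 every |λ(B_ω)| = ω−1, so ρ_SOR = 0.8696.

ρ_SOR = 0.8696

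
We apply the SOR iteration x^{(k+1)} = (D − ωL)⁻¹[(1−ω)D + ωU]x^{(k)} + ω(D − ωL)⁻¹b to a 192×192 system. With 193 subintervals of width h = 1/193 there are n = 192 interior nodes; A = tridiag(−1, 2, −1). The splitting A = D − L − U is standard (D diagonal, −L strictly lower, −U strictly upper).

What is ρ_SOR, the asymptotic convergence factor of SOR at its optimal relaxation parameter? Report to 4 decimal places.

[ρ_J] n=192: ρ(B_J) = cos(π/(n+1)) = cos(π/193) = 0.9999.
1 − cos²(π/193) = sin²(π/193) ⇒ √(1−ρ_J²) = sin(π/193) = 0.01628.
ω* = 2/(1+0.01628) = 1.9680
Hence ρ(B_{ω*}) = 1.9680 − 1 = 0.9680.

ρ_SOR = 0.9680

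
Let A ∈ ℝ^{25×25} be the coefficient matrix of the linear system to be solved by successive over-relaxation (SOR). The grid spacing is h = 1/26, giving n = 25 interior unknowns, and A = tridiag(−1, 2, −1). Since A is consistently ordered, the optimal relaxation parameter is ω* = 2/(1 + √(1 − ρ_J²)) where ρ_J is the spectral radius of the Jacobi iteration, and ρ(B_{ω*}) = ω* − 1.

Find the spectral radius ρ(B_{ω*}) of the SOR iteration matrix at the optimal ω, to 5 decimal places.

ρ_SOR = 0.78486

½·tridiag(1,0,1) at n=25: λ_k = cos(kπ/26); max |λ| at k=1 ⇒ ρ_J = cos(π/26) ≈ 0.99271.
√(1−ρ_J²) = |sin(π/26)| = 0.120537
ω* = 2/(1+0.120537) = 1.78486
At ω = 1.78486 every |λ(B_ω)| = ω−1, so ρ_SOR = 0.78486.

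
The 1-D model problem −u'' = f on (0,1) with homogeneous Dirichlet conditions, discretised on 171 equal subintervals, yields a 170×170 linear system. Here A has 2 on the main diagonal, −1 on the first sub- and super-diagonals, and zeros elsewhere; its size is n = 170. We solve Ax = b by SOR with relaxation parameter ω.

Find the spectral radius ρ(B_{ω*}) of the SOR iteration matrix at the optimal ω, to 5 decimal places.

ρ_SOR = 0.96392

B_J for the 170×170 system has eigenvalues cos(kπ/171); ρ_J = cos(π/171) = 0.99983.
1 − cos²(π/171) = sin²(π/171) ⇒ √(1−ρ_J²) = sin(π/171) = 0.018371.
Young: ω* = 2/(1+√(1−ρ_J²)) = 2/(1+0.018371) = 2/1.018371 = 1.96392.
ρ_SOR = ω* − 1 ≈ 0.96392.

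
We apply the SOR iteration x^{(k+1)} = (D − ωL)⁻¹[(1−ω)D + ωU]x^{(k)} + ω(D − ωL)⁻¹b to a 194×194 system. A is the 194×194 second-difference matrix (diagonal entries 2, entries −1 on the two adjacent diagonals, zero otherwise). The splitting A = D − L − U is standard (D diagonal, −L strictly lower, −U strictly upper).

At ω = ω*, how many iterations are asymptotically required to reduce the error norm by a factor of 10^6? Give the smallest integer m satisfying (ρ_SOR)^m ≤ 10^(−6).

n=194: λ(B_J) = 1 − λ(A)/2 = cos(kπ/195); k=1 gives ρ_J = 0.9998702.
√(1 − cos²(π/195)) = sin(π/195) ≈ 0.0161100.
Then 2/(1+√(1−ρ_J²)) = 2/(1+0.0161100); ω* = 2/1.0161100 = 1.9682908.
At ω = 1.9682908 every |λ(B_ω)| = ω−1, so ρ_SOR = 0.9682908.
6·ln10 = 13.8155; −ln(0.9682908) = 0.0322228; m = ⌈13.8155/0.0322228⌉ = ⌈428.749⌉ = 429.

m = 429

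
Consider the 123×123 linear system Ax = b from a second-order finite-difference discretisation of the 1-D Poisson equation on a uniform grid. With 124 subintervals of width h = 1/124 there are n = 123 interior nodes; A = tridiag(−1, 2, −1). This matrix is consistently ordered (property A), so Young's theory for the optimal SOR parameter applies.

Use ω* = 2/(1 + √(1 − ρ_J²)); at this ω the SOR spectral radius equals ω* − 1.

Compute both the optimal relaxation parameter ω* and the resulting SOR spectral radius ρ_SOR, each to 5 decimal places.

n=123: λ(B_J) = 1 − λ(A)/2 = cos(kπ/124); k=1 gives ρ_J = 0.99968.
√(1 − cos²(π/124)) = sin(π/124) ≈ 0.025333.
Young: ω* = 2/(1+√(1−ρ_J²)) = 2/(1+0.025333) = 2/1.025333 = 1.95059.
ρ_SOR = ω* − 1 ≈ 0.95059.

ω* = 1.95059, ρ_SOR = 0.95059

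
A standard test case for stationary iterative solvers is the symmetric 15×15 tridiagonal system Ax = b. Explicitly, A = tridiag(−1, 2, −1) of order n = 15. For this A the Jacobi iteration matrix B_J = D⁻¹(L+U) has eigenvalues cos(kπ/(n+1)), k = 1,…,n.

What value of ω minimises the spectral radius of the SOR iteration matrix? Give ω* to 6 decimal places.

½·tridiag(1,0,1) at n=15: λ_k = cos(kπ/16); max |λ| at k=1 ⇒ ρ_J = cos(π/16) ≈ 0.980785.
root = sin(π/16) = 0.1950903  (since 1−cos² = sin²).
Then 2/(1+√(1−ρ_J²)) = 2/(1+0.1950903); ω* = 2/1.1950903 = 1.673514.
ρ_SOR = ω* − 1 ≈ 0.673514.

ω* = 1.673514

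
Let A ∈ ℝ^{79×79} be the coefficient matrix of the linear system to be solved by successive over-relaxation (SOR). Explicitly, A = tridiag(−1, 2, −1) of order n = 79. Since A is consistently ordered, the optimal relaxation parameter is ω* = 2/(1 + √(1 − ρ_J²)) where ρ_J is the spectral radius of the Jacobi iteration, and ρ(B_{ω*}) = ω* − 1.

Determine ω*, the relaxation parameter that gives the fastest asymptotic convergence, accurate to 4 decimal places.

spectrum of D⁻¹(L+U) = {cos(kπ/80) : 1≤k≤79}; ρ_J = cos(π/80) = 0.9992.
√(1 − cos²(π/80)) = sin(π/80) ≈ 0.03926.
ω* = 2/(1 + 0.03926) = 2/1.03926 = 1.9244.
ρ_SOR = ω* − 1 ≈ 0.9244.

ω* = 1.9244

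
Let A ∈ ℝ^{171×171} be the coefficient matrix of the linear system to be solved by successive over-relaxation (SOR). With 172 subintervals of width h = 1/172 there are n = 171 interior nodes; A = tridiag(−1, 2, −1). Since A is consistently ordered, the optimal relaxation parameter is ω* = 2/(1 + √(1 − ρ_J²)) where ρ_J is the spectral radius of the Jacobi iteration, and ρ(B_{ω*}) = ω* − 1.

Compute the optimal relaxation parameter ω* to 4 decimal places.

ρ_J = max_k |cos(kπ/172)| = cos(π/172) = 0.9998
√(1 − cos²(π/172)) = sin(π/172) ≈ 0.01826.
So ω* = 2/1.01826 = 1.9641 (Young).
At ω = 1.9641 every |λ(B_ω)| = ω−1, so ρ_SOR = 0.9641.

ω* = 1.9641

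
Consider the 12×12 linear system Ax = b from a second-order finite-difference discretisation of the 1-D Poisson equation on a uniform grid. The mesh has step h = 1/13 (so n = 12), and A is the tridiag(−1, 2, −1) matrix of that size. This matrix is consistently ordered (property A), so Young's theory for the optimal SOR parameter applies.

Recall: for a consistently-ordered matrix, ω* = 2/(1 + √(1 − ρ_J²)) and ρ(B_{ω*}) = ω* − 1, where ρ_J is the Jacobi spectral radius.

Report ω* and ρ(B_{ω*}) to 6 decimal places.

B_J for the 12×12 system has eigenvalues cos(kπ/13); ρ_J = cos(π/13) = 0.970942.
√(1−ρ_J²) simplifies to sin(π/13) = 0.2393157.
Then 2/(1+√(1−ρ_J²)) = 2/(1+0.2393157); ω* = 2/1.2393157 = 1.613794.
At ω = 1.613794 every |λ(B_ω)| = ω−1, so ρ_SOR = 0.613794.

ω* = 1.613794, ρ_SOR = 0.613794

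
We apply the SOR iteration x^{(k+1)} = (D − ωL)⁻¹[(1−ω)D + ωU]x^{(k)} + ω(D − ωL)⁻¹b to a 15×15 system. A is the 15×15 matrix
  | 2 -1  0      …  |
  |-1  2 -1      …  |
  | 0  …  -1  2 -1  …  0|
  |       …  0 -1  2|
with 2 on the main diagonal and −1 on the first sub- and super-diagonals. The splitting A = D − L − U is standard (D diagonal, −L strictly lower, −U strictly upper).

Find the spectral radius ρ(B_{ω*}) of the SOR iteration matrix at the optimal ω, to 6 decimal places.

ρ_SOR = 0.673514

B_J for the 15×15 system has eigenvalues cos(kπ/16); ρ_J = cos(π/16) = 0.980785.
root = sin(π/16) = 0.1950903  (since 1−cos² = sin²).
Then 2/(1+√(1−ρ_J²)) = 2/(1+0.1950903); ω* = 2/1.1950903 = 1.673514.
Hence ρ(B_{ω*}) = 1.673514 − 1 = 0.673514.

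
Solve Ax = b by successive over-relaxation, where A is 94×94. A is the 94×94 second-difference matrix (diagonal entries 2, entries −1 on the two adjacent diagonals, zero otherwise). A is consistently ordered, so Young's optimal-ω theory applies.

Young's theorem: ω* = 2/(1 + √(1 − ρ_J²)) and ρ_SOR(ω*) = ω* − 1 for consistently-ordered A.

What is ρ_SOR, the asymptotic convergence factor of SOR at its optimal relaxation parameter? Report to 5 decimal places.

ρ_SOR = 0.93599

[ρ_J] n=94: ρ(B_J) = cos(π/(n+1)) = cos(π/95) = 0.99945.
√(1−ρ_J²) = |sin(π/95)| = 0.033063
Young: ω* = 2/(1+√(1−ρ_J²)) = 2/(1+0.033063) = 2/1.033063 = 1.93599.
ρ(B_{ω*}) = ω*−1 = 0.93599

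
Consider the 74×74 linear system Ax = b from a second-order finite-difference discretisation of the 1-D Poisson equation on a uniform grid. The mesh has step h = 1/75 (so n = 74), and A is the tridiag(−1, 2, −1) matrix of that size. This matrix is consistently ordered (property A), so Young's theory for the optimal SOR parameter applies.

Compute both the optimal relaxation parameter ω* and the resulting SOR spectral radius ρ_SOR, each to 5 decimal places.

½·tridiag(1,0,1) at n=74: λ_k = cos(kπ/75); max |λ| at k=1 ⇒ ρ_J = cos(π/75) ≈ 0.99912.
√(1−ρ_J²) = |sin(π/75)| = 0.041876
ω* = 2 / (1 + 0.041876) = 2 / 1.041876 ≈ 1.91961.
ρ_SOR = ω* − 1 ≈ 0.91961.

ω* = 1.91961, ρ_SOR = 0.91961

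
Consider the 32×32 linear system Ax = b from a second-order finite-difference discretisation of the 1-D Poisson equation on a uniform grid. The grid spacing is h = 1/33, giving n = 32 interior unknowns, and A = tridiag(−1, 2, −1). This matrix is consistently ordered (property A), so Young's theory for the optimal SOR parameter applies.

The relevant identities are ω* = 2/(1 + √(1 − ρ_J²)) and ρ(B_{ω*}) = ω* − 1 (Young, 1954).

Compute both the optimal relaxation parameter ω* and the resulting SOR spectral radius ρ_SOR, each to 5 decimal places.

½·tridiag(1,0,1) at n=32: λ_k = cos(kπ/33); max |λ| at k=1 ⇒ ρ_J = cos(π/33) ≈ 0.99547.
1 − cos²(π/33) = sin²(π/33) ⇒ √(1−ρ_J²) = sin(π/33) = 0.095056.
Then 2/(1+√(1−ρ_J²)) = 2/(1+0.095056); ω* = 2/1.095056 = 1.82639.
Hence ρ(B_{ω*}) = 1.82639 − 1 = 0.82639.

ω* = 1.82639, ρ_SOR = 0.82639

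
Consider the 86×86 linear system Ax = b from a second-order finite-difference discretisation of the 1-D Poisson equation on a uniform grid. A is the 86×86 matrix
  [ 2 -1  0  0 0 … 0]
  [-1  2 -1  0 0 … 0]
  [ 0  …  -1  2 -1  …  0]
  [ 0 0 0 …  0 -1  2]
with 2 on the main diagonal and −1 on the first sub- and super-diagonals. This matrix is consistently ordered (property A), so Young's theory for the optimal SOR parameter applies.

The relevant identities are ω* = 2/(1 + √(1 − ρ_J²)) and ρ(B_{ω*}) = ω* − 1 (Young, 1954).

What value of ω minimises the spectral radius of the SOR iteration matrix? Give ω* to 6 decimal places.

ω* = 1.930311

[ρ_J] n=86: ρ(B_J) = cos(π/(n+1)) = cos(π/87) = 0.999348.
√(1 − cos²(π/87)) = sin(π/87) ≈ 0.0361024.
So ω* = 2/1.0361024 = 1.930311 (Young).
ρ_SOR = ω* − 1 = 1.930311 − 1 = 0.930311.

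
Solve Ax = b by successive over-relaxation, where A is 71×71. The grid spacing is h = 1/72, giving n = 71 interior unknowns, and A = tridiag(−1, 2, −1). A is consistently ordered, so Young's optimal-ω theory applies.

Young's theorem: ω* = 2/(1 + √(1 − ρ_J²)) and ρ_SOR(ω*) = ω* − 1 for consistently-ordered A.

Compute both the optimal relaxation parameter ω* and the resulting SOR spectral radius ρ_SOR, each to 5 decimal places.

n=71: λ(B_J) = 1 − λ(A)/2 = cos(kπ/72); k=1 gives ρ_J = 0.99905.
√(1−ρ_J²) = |sin(π/72)| = 0.043619
[ω*] 2 ÷ (1 + 0.043619) = 2 ÷ 1.043619 = 1.91641.
ρ(B_{ω*}) = ω*−1 = 0.91641

ω* = 1.91641, ρ_SOR = 0.91641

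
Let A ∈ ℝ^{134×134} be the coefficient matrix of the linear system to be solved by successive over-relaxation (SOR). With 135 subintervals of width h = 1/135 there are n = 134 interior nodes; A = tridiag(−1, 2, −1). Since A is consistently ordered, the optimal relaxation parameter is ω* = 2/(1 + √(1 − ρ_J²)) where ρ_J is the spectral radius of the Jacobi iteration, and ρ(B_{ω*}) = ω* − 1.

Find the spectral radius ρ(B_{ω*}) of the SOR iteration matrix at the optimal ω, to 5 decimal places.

ρ_SOR = 0.95452

[ρ_J] n=134: ρ(B_J) = cos(π/(n+1)) = cos(π/135) = 0.99973.
√(1−ρ_J²) simplifies to sin(π/135) = 0.023269.
Young: ω* = 2/(1+√(1−ρ_J²)) = 2/(1+0.023269) = 2/1.023269 = 1.95452.
ρ(B_{ω*}) = ω*−1 = 0.95452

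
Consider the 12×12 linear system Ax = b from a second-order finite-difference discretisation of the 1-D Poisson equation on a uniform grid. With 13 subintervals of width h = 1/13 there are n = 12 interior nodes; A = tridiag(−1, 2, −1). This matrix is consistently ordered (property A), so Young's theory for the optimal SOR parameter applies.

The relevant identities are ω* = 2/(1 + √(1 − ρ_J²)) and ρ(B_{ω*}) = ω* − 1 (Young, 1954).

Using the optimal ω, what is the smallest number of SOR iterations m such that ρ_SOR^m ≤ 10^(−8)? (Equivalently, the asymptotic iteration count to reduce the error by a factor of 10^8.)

m = 38

With n=12, ρ(Jacobi) = cos(π/13) = 0.9709418.
1 − cos²(π/13) = sin²(π/13) ⇒ √(1−ρ_J²) = sin(π/13) = 0.2393157.
Young: ω* = 2/(1+√(1−ρ_J²)) = 2/(1+0.2393157) = 2/1.2393157 = 1.6137938.
and ρ(B_{ω*}) = 1.6137938 − 1 = 0.6137938.
ρ_SOR^m ≤ 10^(−8) ⇔ m ≥ 8·ln10/(−ln 0.6137938) = 18.4207/0.488096 = 37.740; m = ⌈37.740⌉ = 38.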